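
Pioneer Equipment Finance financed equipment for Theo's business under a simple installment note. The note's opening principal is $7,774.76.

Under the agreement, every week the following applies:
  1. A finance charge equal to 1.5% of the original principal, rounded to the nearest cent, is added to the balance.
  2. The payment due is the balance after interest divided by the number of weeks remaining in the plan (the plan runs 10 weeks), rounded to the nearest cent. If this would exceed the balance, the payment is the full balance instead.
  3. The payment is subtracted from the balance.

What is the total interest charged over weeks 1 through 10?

Week 1: opening $7,774.76; interest $116.62 → $7,891.38; payment $789.14; balance $7,102.24
Week 2: opening $7,102.24; interest $116.62 → $7,218.86; payment $802.10; balance $6,416.76
Week 3: opening $6,416.76; interest $116.62 → $6,533.38; payment $816.67; balance $5,716.71
Week 4: opening $5,716.71; interest $116.62 → $5,833.33; payment $833.33; balance $5,000.00
Week 5: opening $5,000.00; interest $116.62 → $5,116.62; payment $852.77; balance $4,263.85
Week 6: opening $4,263.85; interest $116.62 → $4,380.47; payment $876.09; balance $3,504.38
Week 7: opening $3,504.38; interest $116.62 → $3,621.00; payment $905.25; balance $2,715.75
Week 8: opening $2,715.75; interest $116.62 → $2,832.37; payment $944.12; balance $1,888.25
Week 9: opening $1,888.25; interest $116.62 → $2,004.87; payment $1,002.44; balance $1,002.43
Week 10: opening $1,002.43; interest $116.62 → $1,119.05; payment $1,119.05; balance $0.00
Total interest: $116.62 + $116.62 + $116.62 + $116.62 + $116.62 + $116.62 + $116.62 + $116.62 + $116.62 + $116.62 = $1,166.20

$1,166.20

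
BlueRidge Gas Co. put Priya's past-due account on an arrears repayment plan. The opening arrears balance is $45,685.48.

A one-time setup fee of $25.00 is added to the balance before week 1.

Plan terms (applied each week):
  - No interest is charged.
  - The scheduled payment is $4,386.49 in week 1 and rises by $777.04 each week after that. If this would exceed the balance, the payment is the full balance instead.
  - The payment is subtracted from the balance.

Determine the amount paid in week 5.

$7,494.65

Week 1: opening $45,710.48; payment $4,386.49; balance $41,323.99
Week 2: opening $41,323.99; payment $5,163.53; balance $36,160.46
Week 3: opening $36,160.46; payment $5,940.57; balance $30,219.89
Week 4: opening $30,219.89; payment $6,717.61; balance $23,502.28
Week 5: opening $23,502.28; payment $7,494.65; balance $16,007.63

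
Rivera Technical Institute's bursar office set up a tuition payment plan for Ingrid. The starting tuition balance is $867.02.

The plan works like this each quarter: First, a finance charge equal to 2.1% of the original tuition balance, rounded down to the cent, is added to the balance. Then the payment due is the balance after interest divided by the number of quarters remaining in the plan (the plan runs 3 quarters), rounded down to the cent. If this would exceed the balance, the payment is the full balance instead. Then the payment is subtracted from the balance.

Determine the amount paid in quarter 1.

$295.07

Quarter 1: opening $867.02; interest $18.20 → $885.22; payment $295.07; balance $590.15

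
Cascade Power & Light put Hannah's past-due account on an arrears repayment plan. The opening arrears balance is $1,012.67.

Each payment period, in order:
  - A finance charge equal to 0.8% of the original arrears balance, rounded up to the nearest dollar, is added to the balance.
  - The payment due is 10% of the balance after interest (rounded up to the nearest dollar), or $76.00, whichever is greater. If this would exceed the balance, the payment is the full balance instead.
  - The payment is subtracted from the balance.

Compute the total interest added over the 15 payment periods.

Payment period 1: $1,012.67 +$9.00 interest = $1,021.67; pay $103.00 → $918.67
Payment period 2: $918.67 +$9.00 interest = $927.67; pay $93.00 → $834.67
Payment period 3: $834.67 +$9.00 interest = $843.67; pay $85.00 → $758.67
Payment period 4: $758.67 +$9.00 interest = $767.67; pay $77.00 → $690.67
Payment period 5: $690.67 +$9.00 interest = $699.67; pay $76.00 → $623.67
Payment period 6: $623.67 +$9.00 interest = $632.67; pay $76.00 → $556.67
Payment period 7: $556.67 +$9.00 interest = $565.67; pay $76.00 → $489.67
Payment period 8: $489.67 +$9.00 interest = $498.67; pay $76.00 → $422.67
Payment period 9: $422.67 +$9.00 interest = $431.67; pay $76.00 → $355.67
Payment period 10: $355.67 +$9.00 interest = $364.67; pay $76.00 → $288.67
Payment period 11: $288.67 +$9.00 interest = $297.67; pay $76.00 → $221.67
Payment period 12: $221.67 +$9.00 interest = $230.67; pay $76.00 → $154.67
Payment period 13: $154.67 +$9.00 interest = $163.67; pay $76.00 → $87.67
Payment period 14: $87.67 +$9.00 interest = $96.67; pay $76.00 → $20.67
Payment period 15: $20.67 +$9.00 interest = $29.67; pay $29.67 → $0.00
Total interest: $9.00 + $9.00 + $9.00 + $9.00 + $9.00 + $9.00 + $9.00 + $9.00 + $9.00 + $9.00 + $9.00 + $9.00 + $9.00 + $9.00 + $9.00 = $135.00

$135.00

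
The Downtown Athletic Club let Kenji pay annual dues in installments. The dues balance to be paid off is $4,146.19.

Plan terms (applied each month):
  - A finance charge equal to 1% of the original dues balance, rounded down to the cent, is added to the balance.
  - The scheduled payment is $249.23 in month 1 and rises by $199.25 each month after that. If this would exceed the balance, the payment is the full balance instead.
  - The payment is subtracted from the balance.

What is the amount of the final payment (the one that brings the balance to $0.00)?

# | Opening | Interest | Payment | End bal
1 | $4,146.19 | $41.46 | $249.23 | $3,938.42
2 | $3,938.42 | $41.46 | $448.48 | $3,531.40
3 | $3,531.40 | $41.46 | $647.73 | $2,925.13
4 | $2,925.13 | $41.46 | $846.98 | $2,119.61
5 | $2,119.61 | $41.46 | $1,046.23 | $1,114.84
6 | $1,114.84 | $41.46 | $1,156.30 | $0.00

$1,156.30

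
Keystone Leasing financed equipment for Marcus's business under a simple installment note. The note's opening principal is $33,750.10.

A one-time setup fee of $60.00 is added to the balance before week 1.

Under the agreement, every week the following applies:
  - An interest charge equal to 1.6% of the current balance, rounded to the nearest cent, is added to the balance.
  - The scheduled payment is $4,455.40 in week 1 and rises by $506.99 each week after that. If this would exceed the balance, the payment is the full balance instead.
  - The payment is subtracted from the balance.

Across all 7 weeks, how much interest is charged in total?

$2,147.34

# | Opening | Interest | Payment | End bal
1 | $33,810.10 | $540.96 | $4,455.40 | $29,895.66
2 | $29,895.66 | $478.33 | $4,962.39 | $25,411.60
3 | $25,411.60 | $406.59 | $5,469.38 | $20,348.81
4 | $20,348.81 | $325.58 | $5,976.37 | $14,698.02
5 | $14,698.02 | $235.17 | $6,483.36 | $8,449.83
6 | $8,449.83 | $135.20 | $6,990.35 | $1,594.68
7 | $1,594.68 | $25.51 | $1,620.19 | $0.00
Total interest: $540.96 + $478.33 + $406.59 + $325.58 + $235.17 + $135.20 + $25.51 = $2,147.34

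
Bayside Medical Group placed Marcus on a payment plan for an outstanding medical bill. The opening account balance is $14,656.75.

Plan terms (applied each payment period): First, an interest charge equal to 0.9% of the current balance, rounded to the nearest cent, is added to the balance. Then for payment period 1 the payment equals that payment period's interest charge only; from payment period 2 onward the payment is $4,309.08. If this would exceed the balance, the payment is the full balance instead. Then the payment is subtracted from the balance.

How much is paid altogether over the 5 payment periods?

$15,089.38

# | Opening | Interest | Payment | End bal
1 | $14,656.75 | $131.91 | $131.91 | $14,656.75
2 | $14,656.75 | $131.91 | $4,309.08 | $10,479.58
3 | $10,479.58 | $94.32 | $4,309.08 | $6,264.82
4 | $6,264.82 | $56.38 | $4,309.08 | $2,012.12
5 | $2,012.12 | $18.11 | $2,030.23 | $0.00
Total paid: $15,089.38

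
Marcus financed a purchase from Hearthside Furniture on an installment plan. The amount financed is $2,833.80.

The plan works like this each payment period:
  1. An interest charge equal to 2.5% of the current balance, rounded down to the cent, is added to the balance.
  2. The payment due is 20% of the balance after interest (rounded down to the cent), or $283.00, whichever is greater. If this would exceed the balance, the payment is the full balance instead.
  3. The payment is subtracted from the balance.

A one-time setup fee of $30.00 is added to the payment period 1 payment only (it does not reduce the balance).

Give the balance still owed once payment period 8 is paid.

Payment period 1: $2,833.80 +$70.84 interest = $2,904.64; pay $580.92 (+ $30.00 fee) → $2,323.72
Payment period 2: $2,323.72 +$58.09 interest = $2,381.81; pay $476.36 → $1,905.45
Payment period 3: $1,905.45 +$47.63 interest = $1,953.08; pay $390.61 → $1,562.47
Payment period 4: $1,562.47 +$39.06 interest = $1,601.53; pay $320.30 → $1,281.23
Payment period 5: $1,281.23 +$32.03 interest = $1,313.26; pay $283.00 → $1,030.26
Payment period 6: $1,030.26 +$25.75 interest = $1,056.01; pay $283.00 → $773.01
Payment period 7: $773.01 +$19.32 interest = $792.33; pay $283.00 → $509.33
Payment period 8: $509.33 +$12.73 interest = $522.06; pay $283.00 → $239.06

$239.06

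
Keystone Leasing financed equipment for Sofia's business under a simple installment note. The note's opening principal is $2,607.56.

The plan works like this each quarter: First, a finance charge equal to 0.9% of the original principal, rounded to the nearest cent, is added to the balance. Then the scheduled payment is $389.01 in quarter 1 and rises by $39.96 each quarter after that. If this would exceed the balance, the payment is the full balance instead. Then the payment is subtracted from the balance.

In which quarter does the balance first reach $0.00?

6

Quarter 1: $2,607.56 +$23.47 interest = $2,631.03; pay $389.01 → $2,242.02
Quarter 2: $2,242.02 +$23.47 interest = $2,265.49; pay $428.97 → $1,836.52
Quarter 3: $1,836.52 +$23.47 interest = $1,859.99; pay $468.93 → $1,391.06
Quarter 4: $1,391.06 +$23.47 interest = $1,414.53; pay $508.89 → $905.64
Quarter 5: $905.64 +$23.47 interest = $929.11; pay $548.85 → $380.26
Quarter 6: $380.26 +$23.47 interest = $403.73; pay $403.73 → $0.00
Balance reaches $0.00 in quarter 6.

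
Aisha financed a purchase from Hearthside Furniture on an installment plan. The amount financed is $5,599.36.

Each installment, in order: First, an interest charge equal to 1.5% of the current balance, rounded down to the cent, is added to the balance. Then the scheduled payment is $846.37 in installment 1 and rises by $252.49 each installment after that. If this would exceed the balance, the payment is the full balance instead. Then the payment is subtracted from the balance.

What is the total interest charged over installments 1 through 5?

Installment 1: opening $5,599.36; interest $83.99 → $5,683.35; payment $846.37; balance $4,836.98
Installment 2: opening $4,836.98; interest $72.55 → $4,909.53; payment $1,098.86; balance $3,810.67
Installment 3: opening $3,810.67; interest $57.16 → $3,867.83; payment $1,351.35; balance $2,516.48
Installment 4: opening $2,516.48; interest $37.74 → $2,554.22; payment $1,603.84; balance $950.38
Installment 5: opening $950.38; interest $14.25 → $964.63; payment $964.63; balance $0.00
Total interest: $83.99 + $72.55 + $57.16 + $37.74 + $14.25 = $265.69

$265.69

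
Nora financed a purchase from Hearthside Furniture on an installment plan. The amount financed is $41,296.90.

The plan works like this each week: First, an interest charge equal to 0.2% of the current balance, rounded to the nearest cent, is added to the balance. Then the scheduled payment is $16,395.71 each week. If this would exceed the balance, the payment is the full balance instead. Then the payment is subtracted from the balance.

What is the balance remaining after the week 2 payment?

$8,638.04

Week 1: opening $41,296.90; interest $82.59 → $41,379.49; payment $16,395.71; balance $24,983.78
Week 2: opening $24,983.78; interest $49.97 → $25,033.75; payment $16,395.71; balance $8,638.04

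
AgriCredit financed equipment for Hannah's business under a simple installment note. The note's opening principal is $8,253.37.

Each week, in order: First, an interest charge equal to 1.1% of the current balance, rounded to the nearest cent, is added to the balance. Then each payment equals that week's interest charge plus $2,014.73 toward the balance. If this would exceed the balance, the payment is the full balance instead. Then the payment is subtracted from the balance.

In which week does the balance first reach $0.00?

5

Week 1: opening $8,253.37; interest $90.79 → $8,344.16; payment $2,105.52; balance $6,238.64
Week 2: opening $6,238.64; interest $68.63 → $6,307.27; payment $2,083.36; balance $4,223.91
Week 3: opening $4,223.91; interest $46.46 → $4,270.37; payment $2,061.19; balance $2,209.18
Week 4: opening $2,209.18; interest $24.30 → $2,233.48; payment $2,039.03; balance $194.45
Week 5: opening $194.45; interest $2.14 → $196.59; payment $196.59; balance $0.00
Balance reaches $0.00 in week 5.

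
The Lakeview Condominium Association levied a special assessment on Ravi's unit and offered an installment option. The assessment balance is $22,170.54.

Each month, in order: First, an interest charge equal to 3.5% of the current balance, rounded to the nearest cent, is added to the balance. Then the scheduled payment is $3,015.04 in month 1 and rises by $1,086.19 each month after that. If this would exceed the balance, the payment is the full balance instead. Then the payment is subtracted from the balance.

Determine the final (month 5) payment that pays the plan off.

$6,274.63

Month 1: $22,170.54 +$775.97 interest = $22,946.51; pay $3,015.04 → $19,931.47
Month 2: $19,931.47 +$697.60 interest = $20,629.07; pay $4,101.23 → $16,527.84
Month 3: $16,527.84 +$578.47 interest = $17,106.31; pay $5,187.42 → $11,918.89
Month 4: $11,918.89 +$417.16 interest = $12,336.05; pay $6,273.61 → $6,062.44
Month 5: $6,062.44 +$212.19 interest = $6,274.63; pay $6,274.63 → $0.00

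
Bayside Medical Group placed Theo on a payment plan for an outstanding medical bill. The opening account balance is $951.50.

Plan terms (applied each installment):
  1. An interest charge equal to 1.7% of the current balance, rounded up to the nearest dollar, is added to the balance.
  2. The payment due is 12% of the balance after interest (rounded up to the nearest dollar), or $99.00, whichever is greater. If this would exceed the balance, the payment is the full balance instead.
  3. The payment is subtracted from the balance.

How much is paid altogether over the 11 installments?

$1,049.50

Installment 1: opening $951.50; interest $17.00 → $968.50; payment $117.00; balance $851.50
Installment 2: opening $851.50; interest $15.00 → $866.50; payment $104.00; balance $762.50
Installment 3: opening $762.50; interest $13.00 → $775.50; payment $99.00; balance $676.50
Installment 4: opening $676.50; interest $12.00 → $688.50; payment $99.00; balance $589.50
Installment 5: opening $589.50; interest $11.00 → $600.50; payment $99.00; balance $501.50
Installment 6: opening $501.50; interest $9.00 → $510.50; payment $99.00; balance $411.50
Installment 7: opening $411.50; interest $7.00 → $418.50; payment $99.00; balance $319.50
Installment 8: opening $319.50; interest $6.00 → $325.50; payment $99.00; balance $226.50
Installment 9: opening $226.50; interest $4.00 → $230.50; payment $99.00; balance $131.50
Installment 10: opening $131.50; interest $3.00 → $134.50; payment $99.00; balance $35.50
Installment 11: opening $35.50; interest $1.00 → $36.50; payment $36.50; balance $0.00
Total paid: $1,049.50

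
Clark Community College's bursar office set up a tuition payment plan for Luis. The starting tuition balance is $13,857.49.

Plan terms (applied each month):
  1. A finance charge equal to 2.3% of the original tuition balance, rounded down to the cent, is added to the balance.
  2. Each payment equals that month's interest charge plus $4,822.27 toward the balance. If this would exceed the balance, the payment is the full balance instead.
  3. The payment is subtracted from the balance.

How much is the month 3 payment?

# | Opening | Interest | Payment | End bal
1 | $13,857.49 | $318.72 | $5,140.99 | $9,035.22
2 | $9,035.22 | $318.72 | $5,140.99 | $4,212.95
3 | $4,212.95 | $318.72 | $4,531.67 | $0.00

$4,531.67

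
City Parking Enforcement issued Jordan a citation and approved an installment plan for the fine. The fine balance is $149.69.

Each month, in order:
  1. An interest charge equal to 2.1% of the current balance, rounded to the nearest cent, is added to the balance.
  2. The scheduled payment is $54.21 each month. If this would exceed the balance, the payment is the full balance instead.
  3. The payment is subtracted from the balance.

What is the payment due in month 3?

$47.46

Month 1: $149.69 +$3.14 interest = $152.83; pay $54.21 → $98.62
Month 2: $98.62 +$2.07 interest = $100.69; pay $54.21 → $46.48
Month 3: $46.48 +$0.98 interest = $47.46; pay $47.46 → $0.00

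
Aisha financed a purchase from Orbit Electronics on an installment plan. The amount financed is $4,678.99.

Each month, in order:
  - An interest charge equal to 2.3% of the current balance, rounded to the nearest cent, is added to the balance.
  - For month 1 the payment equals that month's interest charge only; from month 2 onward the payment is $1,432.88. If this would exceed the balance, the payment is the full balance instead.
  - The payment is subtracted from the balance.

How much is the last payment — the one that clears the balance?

Month 1: $4,678.99 +$107.62 interest = $4,786.61; pay $107.62 → $4,678.99
Month 2: $4,678.99 +$107.62 interest = $4,786.61; pay $1,432.88 → $3,353.73
Month 3: $3,353.73 +$77.14 interest = $3,430.87; pay $1,432.88 → $1,997.99
Month 4: $1,997.99 +$45.95 interest = $2,043.94; pay $1,432.88 → $611.06
Month 5: $611.06 +$14.05 interest = $625.11; pay $625.11 → $0.00

$625.11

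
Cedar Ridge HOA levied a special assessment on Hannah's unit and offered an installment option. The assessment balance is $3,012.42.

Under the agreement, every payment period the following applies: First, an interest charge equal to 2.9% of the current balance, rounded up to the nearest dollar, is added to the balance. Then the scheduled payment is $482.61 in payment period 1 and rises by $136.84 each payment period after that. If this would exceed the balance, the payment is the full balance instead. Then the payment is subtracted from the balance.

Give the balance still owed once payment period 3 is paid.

# | Opening | Interest | Payment | End bal
1 | $3,012.42 | $88.00 | $482.61 | $2,617.81
2 | $2,617.81 | $76.00 | $619.45 | $2,074.36
3 | $2,074.36 | $61.00 | $756.29 | $1,379.07

$1,379.07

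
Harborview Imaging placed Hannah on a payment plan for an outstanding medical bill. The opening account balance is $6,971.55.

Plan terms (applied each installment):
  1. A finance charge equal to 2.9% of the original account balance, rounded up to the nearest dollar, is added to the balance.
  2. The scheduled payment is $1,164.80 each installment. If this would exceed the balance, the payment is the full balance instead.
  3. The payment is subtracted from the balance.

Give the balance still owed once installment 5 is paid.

$2,162.55

Installment 1: $6,971.55 +$203.00 interest = $7,174.55; pay $1,164.80 → $6,009.75
Installment 2: $6,009.75 +$203.00 interest = $6,212.75; pay $1,164.80 → $5,047.95
Installment 3: $5,047.95 +$203.00 interest = $5,250.95; pay $1,164.80 → $4,086.15
Installment 4: $4,086.15 +$203.00 interest = $4,289.15; pay $1,164.80 → $3,124.35
Installment 5: $3,124.35 +$203.00 interest = $3,327.35; pay $1,164.80 → $2,162.55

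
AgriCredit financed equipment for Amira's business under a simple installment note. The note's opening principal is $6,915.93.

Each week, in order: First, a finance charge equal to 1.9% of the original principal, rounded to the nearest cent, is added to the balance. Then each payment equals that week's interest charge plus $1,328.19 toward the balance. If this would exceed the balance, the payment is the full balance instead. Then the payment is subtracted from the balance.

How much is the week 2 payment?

$1,459.59

Week 1: $6,915.93 +$131.40 interest = $7,047.33; pay $1,459.59 → $5,587.74
Week 2: $5,587.74 +$131.40 interest = $5,719.14; pay $1,459.59 → $4,259.55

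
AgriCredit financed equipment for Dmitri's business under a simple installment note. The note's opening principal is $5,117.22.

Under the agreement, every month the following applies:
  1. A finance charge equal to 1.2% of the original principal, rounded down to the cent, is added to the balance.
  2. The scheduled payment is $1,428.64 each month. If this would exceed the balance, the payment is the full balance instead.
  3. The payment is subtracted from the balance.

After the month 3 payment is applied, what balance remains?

$1,015.50

Month 1: opening $5,117.22; interest $61.40 → $5,178.62; payment $1,428.64; balance $3,749.98
Month 2: opening $3,749.98; interest $61.40 → $3,811.38; payment $1,428.64; balance $2,382.74
Month 3: opening $2,382.74; interest $61.40 → $2,444.14; payment $1,428.64; balance $1,015.50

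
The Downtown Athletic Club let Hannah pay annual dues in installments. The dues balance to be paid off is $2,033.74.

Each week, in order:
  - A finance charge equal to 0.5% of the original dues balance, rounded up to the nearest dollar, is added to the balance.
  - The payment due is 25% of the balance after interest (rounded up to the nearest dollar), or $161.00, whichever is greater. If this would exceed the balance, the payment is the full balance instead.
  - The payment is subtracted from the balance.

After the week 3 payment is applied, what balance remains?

Week 1: $2,033.74 +$11.00 interest = $2,044.74; pay $512.00 → $1,532.74
Week 2: $1,532.74 +$11.00 interest = $1,543.74; pay $386.00 → $1,157.74
Week 3: $1,157.74 +$11.00 interest = $1,168.74; pay $293.00 → $875.74

$875.74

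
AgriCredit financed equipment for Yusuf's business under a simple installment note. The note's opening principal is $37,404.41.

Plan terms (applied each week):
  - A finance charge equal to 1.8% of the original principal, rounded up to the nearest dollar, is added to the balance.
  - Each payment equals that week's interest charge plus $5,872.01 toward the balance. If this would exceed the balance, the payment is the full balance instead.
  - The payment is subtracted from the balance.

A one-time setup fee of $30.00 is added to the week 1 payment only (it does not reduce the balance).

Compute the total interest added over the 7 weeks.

$4,718.00

# | Opening | Interest | Payment | Fee | End bal
1 | $37,404.41 | $674.00 | $6,546.01 | $30.00 | $31,532.40
2 | $31,532.40 | $674.00 | $6,546.01 | — | $25,660.39
3 | $25,660.39 | $674.00 | $6,546.01 | — | $19,788.38
4 | $19,788.38 | $674.00 | $6,546.01 | — | $13,916.37
5 | $13,916.37 | $674.00 | $6,546.01 | — | $8,044.36
6 | $8,044.36 | $674.00 | $6,546.01 | — | $2,172.35
7 | $2,172.35 | $674.00 | $2,846.35 | — | $0.00
Total interest: $674.00 + $674.00 + $674.00 + $674.00 + $674.00 + $674.00 + $674.00 = $4,718.00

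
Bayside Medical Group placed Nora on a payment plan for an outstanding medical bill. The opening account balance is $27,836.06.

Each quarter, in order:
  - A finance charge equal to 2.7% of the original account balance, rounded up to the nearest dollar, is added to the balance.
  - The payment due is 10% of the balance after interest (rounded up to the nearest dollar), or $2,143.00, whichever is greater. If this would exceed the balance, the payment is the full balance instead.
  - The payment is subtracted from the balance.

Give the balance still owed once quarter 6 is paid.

Quarter 1: opening $27,836.06; interest $752.00 → $28,588.06; payment $2,859.00; balance $25,729.06
Quarter 2: opening $25,729.06; interest $752.00 → $26,481.06; payment $2,649.00; balance $23,832.06
Quarter 3: opening $23,832.06; interest $752.00 → $24,584.06; payment $2,459.00; balance $22,125.06
Quarter 4: opening $22,125.06; interest $752.00 → $22,877.06; payment $2,288.00; balance $20,589.06
Quarter 5: opening $20,589.06; interest $752.00 → $21,341.06; payment $2,143.00; balance $19,198.06
Quarter 6: opening $19,198.06; interest $752.00 → $19,950.06; payment $2,143.00; balance $17,807.06

$17,807.06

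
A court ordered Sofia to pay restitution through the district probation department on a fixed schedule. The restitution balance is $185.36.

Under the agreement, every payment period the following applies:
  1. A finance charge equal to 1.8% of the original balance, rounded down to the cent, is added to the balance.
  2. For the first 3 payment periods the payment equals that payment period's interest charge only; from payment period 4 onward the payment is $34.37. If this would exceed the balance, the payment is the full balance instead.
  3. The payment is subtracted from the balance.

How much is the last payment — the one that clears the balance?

$33.49

# | Opening | Interest | Payment | End bal
1 | $185.36 | $3.33 | $3.33 | $185.36
2 | $185.36 | $3.33 | $3.33 | $185.36
3 | $185.36 | $3.33 | $3.33 | $185.36
4 | $185.36 | $3.33 | $34.37 | $154.32
5 | $154.32 | $3.33 | $34.37 | $123.28
6 | $123.28 | $3.33 | $34.37 | $92.24
7 | $92.24 | $3.33 | $34.37 | $61.20
8 | $61.20 | $3.33 | $34.37 | $30.16
9 | $30.16 | $3.33 | $33.49 | $0.00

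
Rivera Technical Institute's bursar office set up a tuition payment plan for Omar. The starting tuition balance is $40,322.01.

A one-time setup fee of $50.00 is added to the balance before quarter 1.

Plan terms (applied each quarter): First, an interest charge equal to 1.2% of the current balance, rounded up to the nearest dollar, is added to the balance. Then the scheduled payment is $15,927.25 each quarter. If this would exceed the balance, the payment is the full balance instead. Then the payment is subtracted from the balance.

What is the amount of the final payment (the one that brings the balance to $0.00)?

$9,414.51

Quarter 1: $40,372.01 +$485.00 interest = $40,857.01; pay $15,927.25 → $24,929.76
Quarter 2: $24,929.76 +$300.00 interest = $25,229.76; pay $15,927.25 → $9,302.51
Quarter 3: $9,302.51 +$112.00 interest = $9,414.51; pay $9,414.51 → $0.00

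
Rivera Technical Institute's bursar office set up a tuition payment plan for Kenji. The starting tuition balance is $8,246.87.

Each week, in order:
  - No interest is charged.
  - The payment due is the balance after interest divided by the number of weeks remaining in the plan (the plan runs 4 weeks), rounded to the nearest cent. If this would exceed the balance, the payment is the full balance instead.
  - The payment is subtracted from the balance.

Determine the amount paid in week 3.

$2,061.72

# | Opening | Payment | End bal
1 | $8,246.87 | $2,061.72 | $6,185.15
2 | $6,185.15 | $2,061.72 | $4,123.43
3 | $4,123.43 | $2,061.72 | $2,061.71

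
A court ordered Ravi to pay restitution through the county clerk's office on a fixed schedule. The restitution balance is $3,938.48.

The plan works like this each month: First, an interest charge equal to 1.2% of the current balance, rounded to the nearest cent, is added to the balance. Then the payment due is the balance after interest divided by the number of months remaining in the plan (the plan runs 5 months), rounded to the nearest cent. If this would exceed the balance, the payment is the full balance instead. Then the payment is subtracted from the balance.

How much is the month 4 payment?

# | Opening | Interest | Payment | End bal
1 | $3,938.48 | $47.26 | $797.15 | $3,188.59
2 | $3,188.59 | $38.26 | $806.71 | $2,420.14
3 | $2,420.14 | $29.04 | $816.39 | $1,632.79
4 | $1,632.79 | $19.59 | $826.19 | $826.19

$826.19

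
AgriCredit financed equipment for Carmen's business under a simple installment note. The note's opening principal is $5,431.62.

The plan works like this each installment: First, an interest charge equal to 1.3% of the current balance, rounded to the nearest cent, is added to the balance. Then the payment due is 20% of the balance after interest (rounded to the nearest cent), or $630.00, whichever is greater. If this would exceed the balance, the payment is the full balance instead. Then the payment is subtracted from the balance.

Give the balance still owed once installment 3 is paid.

Installment 1: $5,431.62 +$70.61 interest = $5,502.23; pay $1,100.45 → $4,401.78
Installment 2: $4,401.78 +$57.22 interest = $4,459.00; pay $891.80 → $3,567.20
Installment 3: $3,567.20 +$46.37 interest = $3,613.57; pay $722.71 → $2,890.86

$2,890.86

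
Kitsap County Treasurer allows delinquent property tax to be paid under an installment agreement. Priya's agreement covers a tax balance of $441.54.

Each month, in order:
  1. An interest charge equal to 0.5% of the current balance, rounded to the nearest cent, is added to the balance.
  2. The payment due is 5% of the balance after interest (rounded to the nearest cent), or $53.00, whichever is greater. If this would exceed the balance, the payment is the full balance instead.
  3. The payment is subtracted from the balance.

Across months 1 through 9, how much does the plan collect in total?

Month 1: opening $441.54; interest $2.21 → $443.75; payment $53.00; balance $390.75
Month 2: opening $390.75; interest $1.95 → $392.70; payment $53.00; balance $339.70
Month 3: opening $339.70; interest $1.70 → $341.40; payment $53.00; balance $288.40
Month 4: opening $288.40; interest $1.44 → $289.84; payment $53.00; balance $236.84
Month 5: opening $236.84; interest $1.18 → $238.02; payment $53.00; balance $185.02
Month 6: opening $185.02; interest $0.93 → $185.95; payment $53.00; balance $132.95
Month 7: opening $132.95; interest $0.66 → $133.61; payment $53.00; balance $80.61
Month 8: opening $80.61; interest $0.40 → $81.01; payment $53.00; balance $28.01
Month 9: opening $28.01; interest $0.14 → $28.15; payment $28.15; balance $0.00
Total paid: $452.15

$452.15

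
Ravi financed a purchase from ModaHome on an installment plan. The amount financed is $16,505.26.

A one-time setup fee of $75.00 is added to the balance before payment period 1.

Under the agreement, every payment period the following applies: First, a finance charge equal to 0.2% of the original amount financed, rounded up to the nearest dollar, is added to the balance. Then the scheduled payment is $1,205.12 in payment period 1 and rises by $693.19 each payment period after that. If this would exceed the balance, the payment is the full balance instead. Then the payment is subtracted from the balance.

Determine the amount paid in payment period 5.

# | Opening | Interest | Payment | End bal
1 | $16,580.26 | $34.00 | $1,205.12 | $15,409.14
2 | $15,409.14 | $34.00 | $1,898.31 | $13,544.83
3 | $13,544.83 | $34.00 | $2,591.50 | $10,987.33
4 | $10,987.33 | $34.00 | $3,284.69 | $7,736.64
5 | $7,736.64 | $34.00 | $3,977.88 | $3,792.76

$3,977.88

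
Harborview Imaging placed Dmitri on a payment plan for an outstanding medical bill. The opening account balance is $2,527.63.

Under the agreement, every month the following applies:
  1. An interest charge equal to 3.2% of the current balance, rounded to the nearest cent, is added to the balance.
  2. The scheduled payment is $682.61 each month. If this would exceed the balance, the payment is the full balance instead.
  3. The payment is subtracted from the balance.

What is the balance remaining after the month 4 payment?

$2.71

Month 1: $2,527.63 +$80.88 interest = $2,608.51; pay $682.61 → $1,925.90
Month 2: $1,925.90 +$61.63 interest = $1,987.53; pay $682.61 → $1,304.92
Month 3: $1,304.92 +$41.76 interest = $1,346.68; pay $682.61 → $664.07
Month 4: $664.07 +$21.25 interest = $685.32; pay $682.61 → $2.71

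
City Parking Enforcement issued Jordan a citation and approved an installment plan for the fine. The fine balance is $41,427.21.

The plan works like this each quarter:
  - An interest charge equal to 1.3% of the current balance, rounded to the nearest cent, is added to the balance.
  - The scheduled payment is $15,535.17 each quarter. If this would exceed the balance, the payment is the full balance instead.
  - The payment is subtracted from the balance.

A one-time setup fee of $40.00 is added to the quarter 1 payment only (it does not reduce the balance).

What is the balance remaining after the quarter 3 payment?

Quarter 1: $41,427.21 +$538.55 interest = $41,965.76; pay $15,535.17 (+ $40.00 fee) → $26,430.59
Quarter 2: $26,430.59 +$343.60 interest = $26,774.19; pay $15,535.17 → $11,239.02
Quarter 3: $11,239.02 +$146.11 interest = $11,385.13; pay $11,385.13 → $0.00

$0.00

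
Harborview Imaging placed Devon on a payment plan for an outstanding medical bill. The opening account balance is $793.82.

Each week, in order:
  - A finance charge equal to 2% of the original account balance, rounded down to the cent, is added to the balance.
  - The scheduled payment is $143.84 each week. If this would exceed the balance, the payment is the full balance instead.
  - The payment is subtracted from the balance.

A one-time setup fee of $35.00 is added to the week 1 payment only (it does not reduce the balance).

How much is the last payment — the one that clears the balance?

$41.87

Week 1: opening $793.82; interest $15.87 → $809.69; payment $143.84 (+ $35.00 fee); balance $665.85
Week 2: opening $665.85; interest $15.87 → $681.72; payment $143.84; balance $537.88
Week 3: opening $537.88; interest $15.87 → $553.75; payment $143.84; balance $409.91
Week 4: opening $409.91; interest $15.87 → $425.78; payment $143.84; balance $281.94
Week 5: opening $281.94; interest $15.87 → $297.81; payment $143.84; balance $153.97
Week 6: opening $153.97; interest $15.87 → $169.84; payment $143.84; balance $26.00
Week 7: opening $26.00; interest $15.87 → $41.87; payment $41.87; balance $0.00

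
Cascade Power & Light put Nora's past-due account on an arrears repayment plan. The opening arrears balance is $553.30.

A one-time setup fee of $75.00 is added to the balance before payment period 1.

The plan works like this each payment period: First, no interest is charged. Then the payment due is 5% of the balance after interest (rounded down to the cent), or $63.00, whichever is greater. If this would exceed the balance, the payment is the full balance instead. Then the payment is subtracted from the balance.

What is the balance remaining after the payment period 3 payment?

Payment period 1: opening $628.30; payment $63.00; balance $565.30
Payment period 2: opening $565.30; payment $63.00; balance $502.30
Payment period 3: opening $502.30; payment $63.00; balance $439.30

$439.30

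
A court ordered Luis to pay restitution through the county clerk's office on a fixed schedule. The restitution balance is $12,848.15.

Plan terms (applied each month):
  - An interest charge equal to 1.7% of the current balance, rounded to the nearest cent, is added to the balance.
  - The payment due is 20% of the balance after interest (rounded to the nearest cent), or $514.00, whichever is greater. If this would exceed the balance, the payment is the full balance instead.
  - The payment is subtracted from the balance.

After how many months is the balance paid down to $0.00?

Month 1: opening $12,848.15; interest $218.42 → $13,066.57; payment $2,613.31; balance $10,453.26
Month 2: opening $10,453.26; interest $177.71 → $10,630.97; payment $2,126.19; balance $8,504.78
Month 3: opening $8,504.78; interest $144.58 → $8,649.36; payment $1,729.87; balance $6,919.49
Month 4: opening $6,919.49; interest $117.63 → $7,037.12; payment $1,407.42; balance $5,629.70
Month 5: opening $5,629.70; interest $95.70 → $5,725.40; payment $1,145.08; balance $4,580.32
Month 6: opening $4,580.32; interest $77.87 → $4,658.19; payment $931.64; balance $3,726.55
Month 7: opening $3,726.55; interest $63.35 → $3,789.90; payment $757.98; balance $3,031.92
Month 8: opening $3,031.92; interest $51.54 → $3,083.46; payment $616.69; balance $2,466.77
Month 9: opening $2,466.77; interest $41.94 → $2,508.71; payment $514.00; balance $1,994.71
Month 10: opening $1,994.71; interest $33.91 → $2,028.62; payment $514.00; balance $1,514.62
Month 11: opening $1,514.62; interest $25.75 → $1,540.37; payment $514.00; balance $1,026.37
Month 12: opening $1,026.37; interest $17.45 → $1,043.82; payment $514.00; balance $529.82
Month 13: opening $529.82; interest $9.01 → $538.83; payment $514.00; balance $24.83
Month 14: opening $24.83; interest $0.42 → $25.25; payment $25.25; balance $0.00
Balance reaches $0.00 in month 14.

14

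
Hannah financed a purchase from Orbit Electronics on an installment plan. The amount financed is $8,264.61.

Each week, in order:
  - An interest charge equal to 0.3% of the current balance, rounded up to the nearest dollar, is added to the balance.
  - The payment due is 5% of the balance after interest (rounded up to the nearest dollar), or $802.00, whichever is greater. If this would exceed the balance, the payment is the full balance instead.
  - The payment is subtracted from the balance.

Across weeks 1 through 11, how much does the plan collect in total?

Week 1: $8,264.61 +$25.00 interest = $8,289.61; pay $802.00 → $7,487.61
Week 2: $7,487.61 +$23.00 interest = $7,510.61; pay $802.00 → $6,708.61
Week 3: $6,708.61 +$21.00 interest = $6,729.61; pay $802.00 → $5,927.61
Week 4: $5,927.61 +$18.00 interest = $5,945.61; pay $802.00 → $5,143.61
Week 5: $5,143.61 +$16.00 interest = $5,159.61; pay $802.00 → $4,357.61
Week 6: $4,357.61 +$14.00 interest = $4,371.61; pay $802.00 → $3,569.61
Week 7: $3,569.61 +$11.00 interest = $3,580.61; pay $802.00 → $2,778.61
Week 8: $2,778.61 +$9.00 interest = $2,787.61; pay $802.00 → $1,985.61
Week 9: $1,985.61 +$6.00 interest = $1,991.61; pay $802.00 → $1,189.61
Week 10: $1,189.61 +$4.00 interest = $1,193.61; pay $802.00 → $391.61
Week 11: $391.61 +$2.00 interest = $393.61; pay $393.61 → $0.00
Total paid: $8,413.61

$8,413.61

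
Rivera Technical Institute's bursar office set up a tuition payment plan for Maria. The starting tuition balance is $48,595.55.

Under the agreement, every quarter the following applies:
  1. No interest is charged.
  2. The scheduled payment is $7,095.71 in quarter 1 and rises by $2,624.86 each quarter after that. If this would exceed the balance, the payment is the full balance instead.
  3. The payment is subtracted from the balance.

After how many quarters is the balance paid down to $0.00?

# | Opening | Payment | End bal
1 | $48,595.55 | $7,095.71 | $41,499.84
2 | $41,499.84 | $9,720.57 | $31,779.27
3 | $31,779.27 | $12,345.43 | $19,433.84
4 | $19,433.84 | $14,970.29 | $4,463.55
5 | $4,463.55 | $4,463.55 | $0.00
Balance reaches $0.00 in quarter 5.

5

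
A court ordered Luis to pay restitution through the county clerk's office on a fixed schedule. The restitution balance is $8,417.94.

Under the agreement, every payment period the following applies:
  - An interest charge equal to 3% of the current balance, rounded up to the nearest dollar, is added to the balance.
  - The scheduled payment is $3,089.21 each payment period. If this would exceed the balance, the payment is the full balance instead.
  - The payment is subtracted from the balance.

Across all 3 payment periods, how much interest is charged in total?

Payment period 1: $8,417.94 +$253.00 interest = $8,670.94; pay $3,089.21 → $5,581.73
Payment period 2: $5,581.73 +$168.00 interest = $5,749.73; pay $3,089.21 → $2,660.52
Payment period 3: $2,660.52 +$80.00 interest = $2,740.52; pay $2,740.52 → $0.00
Total interest: $253.00 + $168.00 + $80.00 = $501.00

$501.00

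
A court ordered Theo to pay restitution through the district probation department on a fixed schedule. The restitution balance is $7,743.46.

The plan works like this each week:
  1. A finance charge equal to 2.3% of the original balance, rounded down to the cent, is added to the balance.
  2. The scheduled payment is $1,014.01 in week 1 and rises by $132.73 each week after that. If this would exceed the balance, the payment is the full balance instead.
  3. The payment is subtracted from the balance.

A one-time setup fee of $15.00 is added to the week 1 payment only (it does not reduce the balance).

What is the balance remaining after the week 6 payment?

$736.99

Week 1: $7,743.46 +$178.09 interest = $7,921.55; pay $1,014.01 (+ $15.00 fee) → $6,907.54
Week 2: $6,907.54 +$178.09 interest = $7,085.63; pay $1,146.74 → $5,938.89
Week 3: $5,938.89 +$178.09 interest = $6,116.98; pay $1,279.47 → $4,837.51
Week 4: $4,837.51 +$178.09 interest = $5,015.60; pay $1,412.20 → $3,603.40
Week 5: $3,603.40 +$178.09 interest = $3,781.49; pay $1,544.93 → $2,236.56
Week 6: $2,236.56 +$178.09 interest = $2,414.65; pay $1,677.66 → $736.99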